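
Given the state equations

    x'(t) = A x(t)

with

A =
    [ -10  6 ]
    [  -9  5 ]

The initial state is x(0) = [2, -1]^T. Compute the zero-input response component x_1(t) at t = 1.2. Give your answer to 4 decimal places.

-1.7413

det(sI - A) = s^2 - (tr A)s + det A, with tr A = (-10) + 5 = -5 and det A = (-10)·5 - 6·(-9) = -50 - (-54) = 4.
So p(s) = det(sI - A) = s^2 + 5s + 4.
Factor s^2 + 5s + 4: two numbers with sum -5 and product 4 are -1 and -4, so s^2 + 5s + 4 = (s + 1)(s + 4).
Hence p(s) = (s + 1) (s + 4), with roots -4, -1.
The eigenvalues -4, -1 are distinct and real, so A is diagonalisable and x(t) = e^{At} x(0) = V diag(e^{λ_i t}) V^{-1} x(0), where the columns of V are the eigenvectors.
λ = -4: A - (-4)I = [[-6, 6], [-9, 9]]. Row 1 gives (-6)·v1 + 6·v2 = 0, so take v_1 = [1, 1]^T.
λ = -1: A - (-1)I = [[-9, 6], [-9, 6]]. Row 1 gives (-9)·v1 + 6·v2 = 0, so take v_2 = [-2, -3]^T.
V = [v_1 v_2] = [[1, -2], [1, -3]] has det V = -1, so V^{-1} = adj(V)/det V = [[3, -2], [1, -1]].
Modal coordinates z(0) = V^{-1} x(0): 3·2 + (-2)·(-1) = 8; 1·2 + (-1)·(-1) = 3; so z(0) = [8, 3]^T.
x_1(t) = Σ_i (v_i)_1 · z_i(0) · e^{λ_i t} (row 1 of V times the modal terms).
x_1(1.2) = 1·8·e^{-4·1.2} + (-2)·3·e^{-1·1.2} = 8·0.008230 + (-6)·0.301194 = -1.7413.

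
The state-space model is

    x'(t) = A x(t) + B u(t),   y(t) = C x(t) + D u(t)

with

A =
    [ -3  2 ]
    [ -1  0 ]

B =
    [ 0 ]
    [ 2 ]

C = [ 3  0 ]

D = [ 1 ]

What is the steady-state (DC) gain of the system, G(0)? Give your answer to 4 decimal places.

G(0) = C(-A)^{-1}B + D = -C A^{-1} B + D.
det A = 2, so A^{-1} = (1/2)·adj(A) = [[0, -1], [1/2, -3/2]]
A^{-1} B = [-2, -3]^T
C A^{-1} B = -6
G(0) = D - C A^{-1} B = 1 - (-6) = 7

7.0000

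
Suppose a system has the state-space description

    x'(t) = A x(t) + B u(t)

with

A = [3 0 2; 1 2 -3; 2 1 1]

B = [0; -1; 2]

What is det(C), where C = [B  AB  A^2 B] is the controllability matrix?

94

AB = [[4], [-8], [1]]
A^2B = [[14], [-15], [1]]
Controllability matrix C = [B  AB  A^2B] = [[0, 4, 14], [-1, -8, -15], [2, 1, 1]]
Expanding along the first row, det(C) = 0·((-8)·1 - (-15)·1) - 4·((-1)·1 - (-15)·2) + 14·((-1)·1 - (-8)·2) = 0·7 - 4·29 + 14·15 = 94
Since det(C) ≠ 0, rank(C) = 3 and the system is completely controllable.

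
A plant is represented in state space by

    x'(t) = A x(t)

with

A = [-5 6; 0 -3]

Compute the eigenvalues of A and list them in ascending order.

det(sI - A) = s^2 - (tr A)s + det A, with tr A = (-5) + (-3) = -8 and det A = (-5)·(-3) - 6·0 = 15 - 0 = 15.
So p(s) = det(sI - A) = s^2 + 8s + 15.
Factor s^2 + 8s + 15: two numbers with sum -8 and product 15 are -3 and -5, so s^2 + 8s + 15 = (s + 3)(s + 5).
Hence p(s) = (s + 3) (s + 5), with roots -5, -3.
All eigenvalues have negative real part, so the system is asymptotically stable.

-5, -3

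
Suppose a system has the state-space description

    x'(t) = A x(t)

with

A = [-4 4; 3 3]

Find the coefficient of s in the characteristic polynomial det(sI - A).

For a 2×2 matrix, det(sI - A) = s^2 - (tr A)s + det A.
tr A = -1, det A = -24.
So p(s) = s^2 + s - 24.
The coefficient of s is 1.

1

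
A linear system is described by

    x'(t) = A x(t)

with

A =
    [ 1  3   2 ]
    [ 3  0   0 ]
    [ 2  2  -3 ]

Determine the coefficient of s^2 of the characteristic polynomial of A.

Expand det(sI - A) for the 3×3 matrix.
p(s) = s^3 + 2s^2 - 16s - 39.
(Check: constant term = det(-A) = (-1)^3 det A = -39; coefficient of s^2 = -tr A = 2.)
The coefficient of s^2 is 2.

2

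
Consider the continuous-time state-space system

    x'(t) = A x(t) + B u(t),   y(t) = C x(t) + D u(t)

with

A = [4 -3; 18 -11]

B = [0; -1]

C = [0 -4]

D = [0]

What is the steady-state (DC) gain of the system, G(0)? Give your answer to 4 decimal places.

G(0) = C(-A)^{-1}B + D = -C A^{-1} B + D.
det A = 10, so A^{-1} = (1/10)·adj(A) = [[-11/10, 3/10], [-9/5, 2/5]]
A^{-1} B = [-3/10, -2/5]^T
C A^{-1} B = 8/5
G(0) = D - C A^{-1} B = 0 - (8/5) = -8/5 ≈ -1.6000

-1.6000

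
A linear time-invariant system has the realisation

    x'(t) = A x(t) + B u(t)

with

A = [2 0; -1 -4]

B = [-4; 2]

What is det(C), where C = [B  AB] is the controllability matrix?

AB = [[-8], [-4]]
Controllability matrix C = [B  AB] = [[-4, -8], [2, -4]]
det(C) = (-4)·(-4) - (-8)·2 = 16 - (-16) = 32
Since det(C) ≠ 0, rank(C) = 2 and the system is completely controllable.

32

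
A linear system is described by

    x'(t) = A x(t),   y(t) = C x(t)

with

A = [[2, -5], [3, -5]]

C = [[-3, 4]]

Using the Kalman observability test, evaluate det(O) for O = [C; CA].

CA = [[6, -5]]
Observability matrix O = [C; CA] = [[-3, 4], [6, -5]]
det(O) = (-3)·(-5) - 4·6 = 15 - 24 = -9
Since det(O) ≠ 0, rank(O) = 2 and the system is completely observable.

-9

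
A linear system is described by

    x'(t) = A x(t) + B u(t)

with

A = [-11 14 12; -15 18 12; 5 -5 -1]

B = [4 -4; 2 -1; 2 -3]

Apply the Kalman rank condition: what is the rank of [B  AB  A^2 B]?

2

AB = [[8, -6], [0, 6], [8, -12]]
A^2B = [[8, 6], [-24, 54], [32, -48]]
Controllability matrix C = [B  AB  A^2B] = [[4, -4, 8, -6, 8, 6], [2, -1, 0, 6, -24, 54], [2, -3, 8, -12, 32, -48]]
The rows r1, r2, r3 of C are linearly dependent: -r1 + r2 + r3 = 0 (check each entry), so rank(C) ≤ 2.
The 2×2 minor from rows 1, 2, columns 1, 2 is 4·(-1) - (-4)·2 = -4 - (-8) = 4 ≠ 0, so rank(C) = 2.
rank(C) = 2 < n = 3, so the pair (A, B) is not completely controllable.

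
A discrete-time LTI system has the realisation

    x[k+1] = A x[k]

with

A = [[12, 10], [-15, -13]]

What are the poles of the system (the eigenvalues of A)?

det(zI - A) = z^2 - (tr A)z + det A, with tr A = 12 + (-13) = -1 and det A = 12·(-13) - 10·(-15) = -156 - (-150) = -6.
So p(z) = det(zI - A) = z^2 + z - 6.
Factor z^2 + z - 6: two numbers with sum -1 and product -6 are 2 and -3, so z^2 + z - 6 = (z - 2)(z + 3).
Hence p(z) = (z - 2) (z + 3), with roots -3, 2.

-3, 2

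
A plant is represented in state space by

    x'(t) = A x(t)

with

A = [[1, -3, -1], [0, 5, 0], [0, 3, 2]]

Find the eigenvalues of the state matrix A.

det(sI - A) = s^3 - (tr A)s^2 + (M11 + M22 + M33)s - det A, where Mii is the 2×2 principal minor of A obtained by deleting row i and column i.
tr A = 1 + 5 + 2 = 8; M11 = 5·2 - 0·3 = 10 - 0 = 10; M22 = 1·2 - (-1)·0 = 2 - 0 = 2; M33 = 1·5 - (-3)·0 = 5 - 0 = 5; sum of minors = 17.
det A = 1·(5·2 - 0·3) - (-3)·(0·2 - 0·0) + (-1)·(0·3 - 5·0) = 1·10 - (-3)·0 + (-1)·0 = 10.
So p(s) = det(sI - A) = s^3 - 8s^2 + 17s - 10.
Rational-root test: any integer root divides -10. Testing small divisors, s = 1 works: p(1) = 1 + (-8) + 17 + (-10) = 0, so (s - 1) is a factor.
Dividing, p(s) = (s - 1)(s^2 - 7s + 10).
Factor s^2 - 7s + 10: two numbers with sum 7 and product 10 are 5 and 2, so s^2 - 7s + 10 = (s - 5)(s - 2).
Hence p(s) = (s - 5) (s - 2) (s - 1), with roots 1, 2, 5.
At least one eigenvalue has non-negative real part, so the system is not asymptotically stable.

1, 2, 5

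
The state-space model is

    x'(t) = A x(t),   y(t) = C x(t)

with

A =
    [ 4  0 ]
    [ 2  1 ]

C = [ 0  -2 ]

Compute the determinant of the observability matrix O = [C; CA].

-8

CA = [[-4, -2]]
Observability matrix O = [C; CA] = [[0, -2], [-4, -2]]
det(O) = 0·(-2) - (-2)·(-4) = 0 - 8 = -8
Since det(O) ≠ 0, rank(O) = 2 and the system is completely observable.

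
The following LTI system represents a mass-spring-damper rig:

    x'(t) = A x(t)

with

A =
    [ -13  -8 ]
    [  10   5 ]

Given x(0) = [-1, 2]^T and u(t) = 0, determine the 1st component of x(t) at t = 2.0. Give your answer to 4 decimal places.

det(sI - A) = s^2 - (tr A)s + det A, with tr A = (-13) + 5 = -8 and det A = (-13)·5 - (-8)·10 = -65 - (-80) = 15.
So p(s) = det(sI - A) = s^2 + 8s + 15.
Factor s^2 + 8s + 15: two numbers with sum -8 and product 15 are -3 and -5, so s^2 + 8s + 15 = (s + 3)(s + 5).
Hence p(s) = (s + 3) (s + 5), with roots -5, -3.
The eigenvalues -5, -3 are distinct and real, so A is diagonalisable and x(t) = e^{At} x(0) = V diag(e^{λ_i t}) V^{-1} x(0), where the columns of V are the eigenvectors.
λ = -5: A - (-5)I = [[-8, -8], [10, 10]]. Row 1 gives (-8)·v1 + (-8)·v2 = 0, so take v_1 = [1, -1]^T.
λ = -3: A - (-3)I = [[-10, -8], [10, 8]]. Row 1 gives (-10)·v1 + (-8)·v2 = 0, so take v_2 = [4, -5]^T.
V = [v_1 v_2] = [[1, 4], [-1, -5]] has det V = -1, so V^{-1} = adj(V)/det V = [[5, 4], [-1, -1]].
Modal coordinates z(0) = V^{-1} x(0): 5·(-1) + 4·2 = 3; (-1)·(-1) + (-1)·2 = -1; so z(0) = [3, -1]^T.
x_1(t) = Σ_i (v_i)_1 · z_i(0) · e^{λ_i t} (row 1 of V times the modal terms).
x_1(2.0) = 1·3·e^{-5·2.0} + 4·(-1)·e^{-3·2.0} = 3·0.000045 + (-4)·0.002479 = -0.0098.

-0.0098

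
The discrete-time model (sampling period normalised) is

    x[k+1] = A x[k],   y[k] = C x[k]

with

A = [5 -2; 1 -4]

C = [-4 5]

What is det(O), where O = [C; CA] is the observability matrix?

123

CA = [[-15, -12]]
Observability matrix O = [C; CA] = [[-4, 5], [-15, -12]]
det(O) = (-4)·(-12) - 5·(-15) = 48 - (-75) = 123
Since det(O) ≠ 0, rank(O) = 2 and the system is completely observable.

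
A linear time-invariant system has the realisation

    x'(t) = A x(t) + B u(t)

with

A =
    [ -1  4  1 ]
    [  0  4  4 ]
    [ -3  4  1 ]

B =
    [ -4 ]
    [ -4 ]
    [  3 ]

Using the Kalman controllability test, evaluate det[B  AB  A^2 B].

AB = [[-9], [-4], [-1]]
A^2B = [[-8], [-20], [10]]
Controllability matrix C = [B  AB  A^2B] = [[-4, -9, -8], [-4, -4, -20], [3, -1, 10]]
Expanding along the first row, det(C) = (-4)·((-4)·10 - (-20)·(-1)) - (-9)·((-4)·10 - (-20)·3) + (-8)·((-4)·(-1) - (-4)·3) = (-4)·(-60) - (-9)·20 + (-8)·16 = 292
Since det(C) ≠ 0, rank(C) = 3 and the system is completely controllable.

292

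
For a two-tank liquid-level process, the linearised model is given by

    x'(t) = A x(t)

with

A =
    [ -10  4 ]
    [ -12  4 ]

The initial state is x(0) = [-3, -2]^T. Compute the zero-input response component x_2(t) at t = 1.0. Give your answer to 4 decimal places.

det(sI - A) = s^2 - (tr A)s + det A, with tr A = (-10) + 4 = -6 and det A = (-10)·4 - 4·(-12) = -40 - (-48) = 8.
So p(s) = det(sI - A) = s^2 + 6s + 8.
Factor s^2 + 6s + 8: two numbers with sum -6 and product 8 are -2 and -4, so s^2 + 6s + 8 = (s + 2)(s + 4).
Hence p(s) = (s + 2) (s + 4), with roots -4, -2.
The eigenvalues -4, -2 are distinct and real, so A is diagonalisable and x(t) = e^{At} x(0) = V diag(e^{λ_i t}) V^{-1} x(0), where the columns of V are the eigenvectors.
λ = -4: A - (-4)I = [[-6, 4], [-12, 8]]. Row 1 gives (-6)·v1 + 4·v2 = 0, so take v_1 = [2, 3]^T.
λ = -2: A - (-2)I = [[-8, 4], [-12, 6]]. Row 1 gives (-8)·v1 + 4·v2 = 0, so take v_2 = [-1, -2]^T.
V = [v_1 v_2] = [[2, -1], [3, -2]] has det V = -1, so V^{-1} = adj(V)/det V = [[2, -1], [3, -2]].
Modal coordinates z(0) = V^{-1} x(0): 2·(-3) + (-1)·(-2) = -4; 3·(-3) + (-2)·(-2) = -5; so z(0) = [-4, -5]^T.
x_2(t) = Σ_i (v_i)_2 · z_i(0) · e^{λ_i t} (row 2 of V times the modal terms).
x_2(1.0) = 3·(-4)·e^{-4·1.0} + (-2)·(-5)·e^{-2·1.0} = (-12)·0.018316 + 10·0.135335 = 1.1336.

1.1336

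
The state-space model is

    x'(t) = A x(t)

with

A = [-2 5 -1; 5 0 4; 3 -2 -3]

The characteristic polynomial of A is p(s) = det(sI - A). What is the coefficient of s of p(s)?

-8

Expand det(sI - A) for the 3×3 matrix.
p(s) = s^3 + 5s^2 - 8s - 129.
(Check: constant term = det(-A) = (-1)^3 det A = -129; coefficient of s^2 = -tr A = 5.)
The coefficient of s is -8.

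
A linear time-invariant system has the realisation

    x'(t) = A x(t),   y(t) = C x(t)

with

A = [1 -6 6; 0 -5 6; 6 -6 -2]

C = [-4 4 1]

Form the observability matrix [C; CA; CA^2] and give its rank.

CA = [[2, -2, -2]]
CA^2 = [[-10, 10, 4]]
Observability matrix O = [C; CA; CA^2] = [[-4, 4, 1], [2, -2, -2], [-10, 10, 4]]
The columns c1, c2, c3 of O are linearly dependent: c1 + c2 = 0 (check each entry), so rank(O) ≤ 2.
The 2×2 minor from rows 1, 2, columns 1, 3 is (-4)·(-2) - 1·2 = 8 - 2 = 6 ≠ 0, so rank(O) = 2.
rank(O) = 2 < n = 3, so the pair (A, C) is not completely observable.

2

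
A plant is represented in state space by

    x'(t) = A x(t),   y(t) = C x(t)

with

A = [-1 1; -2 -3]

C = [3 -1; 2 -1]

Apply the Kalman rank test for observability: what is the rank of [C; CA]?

CA = [[-1, 6], [0, 5]]
Observability matrix O = [C; CA] = [[3, -1], [2, -1], [-1, 6], [0, 5]]
Take the 2×2 submatrix of O formed by rows 1, 2: [[3, -1], [2, -1]]. Its determinant is 3·(-1) - (-1)·2 = -3 - (-2) = -1 ≠ 0.
So rank(O) ≥ 2; since O has 2 columns, rank(O) = 2.
rank(O) = 2 = n, so the pair (A, C) is completely observable.

2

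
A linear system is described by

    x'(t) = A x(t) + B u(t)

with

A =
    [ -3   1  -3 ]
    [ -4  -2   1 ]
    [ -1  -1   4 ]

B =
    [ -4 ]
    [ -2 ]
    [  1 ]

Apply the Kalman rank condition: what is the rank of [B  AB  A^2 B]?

3

AB = [[7], [21], [10]]
A^2B = [[-30], [-60], [12]]
Controllability matrix C = [B  AB  A^2B] = [[-4, 7, -30], [-2, 21, -60], [1, 10, 12]]
det(C) = (-4)·(21·12 - (-60)·10) - 7·((-2)·12 - (-60)·1) + (-30)·((-2)·10 - 21·1) = (-4)·852 - 7·36 + (-30)·(-41) = -2430 ≠ 0, so rank(C) = 3.
rank(C) = 3 = n, so the pair (A, B) is completely controllable.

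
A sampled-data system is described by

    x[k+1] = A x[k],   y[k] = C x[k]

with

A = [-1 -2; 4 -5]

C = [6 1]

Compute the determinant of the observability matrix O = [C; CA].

CA = [[-2, -17]]
Observability matrix O = [C; CA] = [[6, 1], [-2, -17]]
det(O) = 6·(-17) - 1·(-2) = -102 - (-2) = -100
Since det(O) ≠ 0, rank(O) = 2 and the system is completely observable.

-100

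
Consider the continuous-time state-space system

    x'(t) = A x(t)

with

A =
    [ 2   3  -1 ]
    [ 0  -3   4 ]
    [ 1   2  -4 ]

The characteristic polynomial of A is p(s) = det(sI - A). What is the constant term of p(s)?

Expand det(sI - A) for the 3×3 matrix.
p(s) = s^3 + 5s^2 - 9s - 17.
(Check: constant term = det(-A) = (-1)^3 det A = -17; coefficient of s^2 = -tr A = 5.)
The constant term is -17.

-17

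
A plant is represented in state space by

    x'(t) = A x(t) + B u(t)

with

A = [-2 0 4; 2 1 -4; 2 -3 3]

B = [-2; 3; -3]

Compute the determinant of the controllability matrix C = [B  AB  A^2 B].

486

AB = [[-8], [11], [-22]]
A^2B = [[-72], [83], [-115]]
Controllability matrix C = [B  AB  A^2B] = [[-2, -8, -72], [3, 11, 83], [-3, -22, -115]]
Expanding along the first row, det(C) = (-2)·(11·(-115) - 83·(-22)) - (-8)·(3·(-115) - 83·(-3)) + (-72)·(3·(-22) - 11·(-3)) = (-2)·561 - (-8)·(-96) + (-72)·(-33) = 486
Since det(C) ≠ 0, rank(C) = 3 and the system is completely controllable.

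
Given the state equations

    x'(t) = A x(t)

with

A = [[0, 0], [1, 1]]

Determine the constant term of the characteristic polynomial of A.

0

For a 2×2 matrix, det(sI - A) = s^2 - (tr A)s + det A.
tr A = 1, det A = 0.
So p(s) = s^2 - s.
The constant term is 0.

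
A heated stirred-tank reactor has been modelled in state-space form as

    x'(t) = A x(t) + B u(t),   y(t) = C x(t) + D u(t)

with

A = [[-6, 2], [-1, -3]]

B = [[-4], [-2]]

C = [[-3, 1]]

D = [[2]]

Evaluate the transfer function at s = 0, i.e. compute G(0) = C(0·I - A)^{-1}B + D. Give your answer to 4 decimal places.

4.0000

G(0) = C(-A)^{-1}B + D = -C A^{-1} B + D.
det A = 20, so A^{-1} = (1/20)·adj(A) = [[-3/20, -1/10], [1/20, -3/10]]
A^{-1} B = [4/5, 2/5]^T
C A^{-1} B = -2
G(0) = D - C A^{-1} B = 2 - (-2) = 4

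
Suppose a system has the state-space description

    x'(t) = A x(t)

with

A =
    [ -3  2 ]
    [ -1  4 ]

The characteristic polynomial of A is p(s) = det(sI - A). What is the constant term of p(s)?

For a 2×2 matrix, det(sI - A) = s^2 - (tr A)s + det A.
tr A = 1, det A = -10.
So p(s) = s^2 - s - 10.
The constant term is -10.

-10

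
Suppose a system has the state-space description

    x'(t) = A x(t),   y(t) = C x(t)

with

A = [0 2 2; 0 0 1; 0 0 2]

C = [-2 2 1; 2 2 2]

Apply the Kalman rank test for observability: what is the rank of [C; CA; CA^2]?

CA = [[0, -4, 0], [0, 4, 10]]
CA^2 = [[0, 0, -4], [0, 0, 24]]
Observability matrix O = [C; CA; CA^2] = [[-2, 2, 1], [2, 2, 2], [0, -4, 0], [0, 4, 10], [0, 0, -4], [0, 0, 24]]
Take the 3×3 submatrix of O formed by rows 1, 2, 3: [[-2, 2, 1], [2, 2, 2], [0, -4, 0]]. Its determinant is (-2)·(2·0 - 2·(-4)) - 2·(2·0 - 2·0) + 1·(2·(-4) - 2·0) = (-2)·8 - 2·0 + 1·(-8) = -24 ≠ 0.
So rank(O) ≥ 3; since O has 3 columns, rank(O) = 3.
rank(O) = 3 = n, so the pair (A, C) is completely observable.

3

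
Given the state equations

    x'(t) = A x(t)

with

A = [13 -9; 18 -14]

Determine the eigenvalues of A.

det(sI - A) = s^2 - (tr A)s + det A, with tr A = 13 + (-14) = -1 and det A = 13·(-14) - (-9)·18 = -182 - (-162) = -20.
So p(s) = det(sI - A) = s^2 + s - 20.
Factor s^2 + s - 20: two numbers with sum -1 and product -20 are 4 and -5, so s^2 + s - 20 = (s - 4)(s + 5).
Hence p(s) = (s - 4) (s + 5), with roots -5, 4.
At least one eigenvalue has non-negative real part, so the system is not asymptotically stable.

-5, 4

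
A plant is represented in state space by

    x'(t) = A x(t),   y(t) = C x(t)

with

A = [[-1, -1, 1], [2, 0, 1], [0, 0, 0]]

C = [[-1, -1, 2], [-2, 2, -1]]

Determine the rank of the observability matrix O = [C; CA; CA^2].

CA = [[-1, 1, -2], [6, 2, 0]]
CA^2 = [[3, 1, 0], [-2, -6, 8]]
Observability matrix O = [C; CA; CA^2] = [[-1, -1, 2], [-2, 2, -1], [-1, 1, -2], [6, 2, 0], [3, 1, 0], [-2, -6, 8]]
Take the 3×3 submatrix of O formed by rows 1, 2, 3: [[-1, -1, 2], [-2, 2, -1], [-1, 1, -2]]. Its determinant is (-1)·(2·(-2) - (-1)·1) - (-1)·((-2)·(-2) - (-1)·(-1)) + 2·((-2)·1 - 2·(-1)) = (-1)·(-3) - (-1)·3 + 2·0 = 6 ≠ 0.
So rank(O) ≥ 3; since O has 3 columns, rank(O) = 3.
rank(O) = 3 = n, so the pair (A, C) is completely observable.

3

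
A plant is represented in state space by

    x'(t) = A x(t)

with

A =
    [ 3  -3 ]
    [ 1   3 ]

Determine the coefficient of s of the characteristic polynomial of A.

For a 2×2 matrix, det(sI - A) = s^2 - (tr A)s + det A.
tr A = 6, det A = 12.
So p(s) = s^2 - 6s + 12.
The coefficient of s is -6.

-6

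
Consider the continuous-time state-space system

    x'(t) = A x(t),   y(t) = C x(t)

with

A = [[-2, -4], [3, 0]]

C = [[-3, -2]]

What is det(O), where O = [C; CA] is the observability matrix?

CA = [[0, 12]]
Observability matrix O = [C; CA] = [[-3, -2], [0, 12]]
det(O) = (-3)·12 - (-2)·0 = -36 - 0 = -36
Since det(O) ≠ 0, rank(O) = 2 and the system is completely observable.

-36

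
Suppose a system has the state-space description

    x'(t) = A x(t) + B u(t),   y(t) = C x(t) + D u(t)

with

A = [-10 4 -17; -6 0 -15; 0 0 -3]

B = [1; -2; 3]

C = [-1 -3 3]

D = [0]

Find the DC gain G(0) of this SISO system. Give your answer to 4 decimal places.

G(0) = C(-A)^{-1}B + D = -C A^{-1} B + D.
det A = -72, so A^{-1} = (1/-72)·adj(A) = [[0, -1/6, 5/6], [1/4, -5/12, 2/3], [0, 0, -1/3]]
A^{-1} B = [17/6, 37/12, -1]^T
C A^{-1} B = -181/12
G(0) = D - C A^{-1} B = 0 - (-181/12) = 181/12 ≈ 15.0833

15.0833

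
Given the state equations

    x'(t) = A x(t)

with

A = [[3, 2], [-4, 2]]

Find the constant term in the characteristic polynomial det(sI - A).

14

For a 2×2 matrix, det(sI - A) = s^2 - (tr A)s + det A.
tr A = 5, det A = 14.
So p(s) = s^2 - 5s + 14.
The constant term is 14.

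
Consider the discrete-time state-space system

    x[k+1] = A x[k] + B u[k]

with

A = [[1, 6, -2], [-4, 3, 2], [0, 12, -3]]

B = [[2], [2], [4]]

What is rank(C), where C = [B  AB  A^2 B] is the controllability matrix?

1

AB = [[6], [6], [12]]
A^2B = [[18], [18], [36]]
Controllability matrix C = [B  AB  A^2B] = [[2, 6, 18], [2, 6, 18], [4, 12, 36]]
Every column of C is a scalar multiple of column 1 = [2, 2, 4] (multipliers 1, 3, 9), so the columns span a one-dimensional space.
C ≠ 0, hence rank(C) = 1.
rank(C) = 1 < n = 3, so the pair (A, B) is not completely controllable.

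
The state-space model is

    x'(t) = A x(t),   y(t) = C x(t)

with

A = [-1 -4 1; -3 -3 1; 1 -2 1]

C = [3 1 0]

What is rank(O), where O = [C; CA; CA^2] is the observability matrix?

3

CA = [[-6, -15, 4]]
CA^2 = [[55, 61, -17]]
Observability matrix O = [C; CA; CA^2] = [[3, 1, 0], [-6, -15, 4], [55, 61, -17]]
det(O) = 3·((-15)·(-17) - 4·61) - 1·((-6)·(-17) - 4·55) + 0·((-6)·61 - (-15)·55) = 3·11 - 1·(-118) + 0·459 = 151 ≠ 0, so rank(O) = 3.
rank(O) = 3 = n, so the pair (A, C) is completely observable.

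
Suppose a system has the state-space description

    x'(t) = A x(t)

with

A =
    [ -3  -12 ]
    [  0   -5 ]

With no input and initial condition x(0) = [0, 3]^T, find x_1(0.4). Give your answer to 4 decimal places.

det(sI - A) = s^2 - (tr A)s + det A, with tr A = (-3) + (-5) = -8 and det A = (-3)·(-5) - (-12)·0 = 15 - 0 = 15.
So p(s) = det(sI - A) = s^2 + 8s + 15.
Factor s^2 + 8s + 15: two numbers with sum -8 and product 15 are -3 and -5, so s^2 + 8s + 15 = (s + 3)(s + 5).
Hence p(s) = (s + 3) (s + 5), with roots -5, -3.
The eigenvalues -5, -3 are distinct and real, so A is diagonalisable and x(t) = e^{At} x(0) = V diag(e^{λ_i t}) V^{-1} x(0), where the columns of V are the eigenvectors.
λ = -5: A - (-5)I = [[2, -12], [0, 0]]. Row 1 gives 2·v1 + (-12)·v2 = 0, so take v_1 = [6, 1]^T.
λ = -3: A - (-3)I = [[0, -12], [0, -2]]. Row 1 gives 0·v1 + (-12)·v2 = 0, so take v_2 = [1, 0]^T.
V = [v_1 v_2] = [[6, 1], [1, 0]] has det V = -1, so V^{-1} = adj(V)/det V = [[0, 1], [1, -6]].
Modal coordinates z(0) = V^{-1} x(0): 0·0 + 1·3 = 3; 1·0 + (-6)·3 = -18; so z(0) = [3, -18]^T.
x_1(t) = Σ_i (v_i)_1 · z_i(0) · e^{λ_i t} (row 1 of V times the modal terms).
x_1(0.4) = 6·3·e^{-5·0.4} + 1·(-18)·e^{-3·0.4} = 18·0.135335 + (-18)·0.301194 = -2.9855.

-2.9855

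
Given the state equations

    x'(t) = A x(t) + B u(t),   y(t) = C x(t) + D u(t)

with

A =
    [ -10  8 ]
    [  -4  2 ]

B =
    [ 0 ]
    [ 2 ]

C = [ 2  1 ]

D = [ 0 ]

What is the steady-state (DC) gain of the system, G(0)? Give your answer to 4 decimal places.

G(0) = C(-A)^{-1}B + D = -C A^{-1} B + D.
det A = 12, so A^{-1} = (1/12)·adj(A) = [[1/6, -2/3], [1/3, -5/6]]
A^{-1} B = [-4/3, -5/3]^T
C A^{-1} B = -13/3
G(0) = D - C A^{-1} B = 0 - (-13/3) = 13/3 ≈ 4.3333

4.3333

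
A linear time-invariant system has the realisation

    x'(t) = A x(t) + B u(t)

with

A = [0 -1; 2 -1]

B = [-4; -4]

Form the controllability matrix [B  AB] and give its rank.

AB = [[4], [-4]]
Controllability matrix C = [B  AB] = [[-4, 4], [-4, -4]]
det(C) = (-4)·(-4) - 4·(-4) = 16 - (-16) = 32 ≠ 0, so rank(C) = 2.
rank(C) = 2 = n, so the pair (A, B) is completely controllable.

2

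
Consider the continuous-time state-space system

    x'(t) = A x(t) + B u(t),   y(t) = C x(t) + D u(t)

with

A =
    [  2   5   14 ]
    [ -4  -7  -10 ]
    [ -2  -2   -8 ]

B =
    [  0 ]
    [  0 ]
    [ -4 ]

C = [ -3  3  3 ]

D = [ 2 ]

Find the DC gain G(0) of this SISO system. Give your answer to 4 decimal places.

G(0) = C(-A)^{-1}B + D = -C A^{-1} B + D.
det A = -72, so A^{-1} = (1/-72)·adj(A) = [[-1/2, -1/6, -2/3], [1/6, -1/6, 1/2], [1/12, 1/12, -1/12]]
A^{-1} B = [8/3, -2, 1/3]^T
C A^{-1} B = -13
G(0) = D - C A^{-1} B = 2 - (-13) = 15

15.0000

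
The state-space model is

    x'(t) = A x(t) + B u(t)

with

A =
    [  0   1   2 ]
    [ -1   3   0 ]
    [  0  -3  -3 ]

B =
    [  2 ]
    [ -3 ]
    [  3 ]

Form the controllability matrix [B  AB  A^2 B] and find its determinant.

AB = [[3], [-11], [0]]
A^2B = [[-11], [-36], [33]]
Controllability matrix C = [B  AB  A^2B] = [[2, 3, -11], [-3, -11, -36], [3, 0, 33]]
Expanding along the first row, det(C) = 2·((-11)·33 - (-36)·0) - 3·((-3)·33 - (-36)·3) + (-11)·((-3)·0 - (-11)·3) = 2·(-363) - 3·9 + (-11)·33 = -1116
Since det(C) ≠ 0, rank(C) = 3 and the system is completely controllable.

-1116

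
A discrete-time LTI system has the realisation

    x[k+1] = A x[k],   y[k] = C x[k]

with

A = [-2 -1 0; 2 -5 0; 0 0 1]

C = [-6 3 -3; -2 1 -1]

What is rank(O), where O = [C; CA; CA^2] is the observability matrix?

CA = [[18, -9, -3], [6, -3, -1]]
CA^2 = [[-54, 27, -3], [-18, 9, -1]]
Observability matrix O = [C; CA; CA^2] = [[-6, 3, -3], [-2, 1, -1], [18, -9, -3], [6, -3, -1], [-54, 27, -3], [-18, 9, -1]]
The columns c1, c2, c3 of O are linearly dependent: c1 + 2·c2 = 0 (check each entry), so rank(O) ≤ 2.
The 2×2 minor from rows 1, 3, columns 1, 3 is (-6)·(-3) - (-3)·18 = 18 - (-54) = 72 ≠ 0, so rank(O) = 2.
rank(O) = 2 < n = 3, so the pair (A, C) is not completely observable.

2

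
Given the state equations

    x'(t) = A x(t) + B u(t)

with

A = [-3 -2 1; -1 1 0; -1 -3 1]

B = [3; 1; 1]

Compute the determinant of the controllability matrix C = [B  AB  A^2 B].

AB = [[-10], [-2], [-5]]
A^2B = [[29], [8], [11]]
Controllability matrix C = [B  AB  A^2B] = [[3, -10, 29], [1, -2, 8], [1, -5, 11]]
Expanding along the first row, det(C) = 3·((-2)·11 - 8·(-5)) - (-10)·(1·11 - 8·1) + 29·(1·(-5) - (-2)·1) = 3·18 - (-10)·3 + 29·(-3) = -3
Since det(C) ≠ 0, rank(C) = 3 and the system is completely controllable.

-3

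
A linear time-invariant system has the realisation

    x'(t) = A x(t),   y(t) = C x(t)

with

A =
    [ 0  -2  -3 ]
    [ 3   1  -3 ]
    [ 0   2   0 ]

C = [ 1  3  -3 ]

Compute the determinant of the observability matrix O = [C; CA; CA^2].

CA = [[9, -5, -12]]
CA^2 = [[-15, -47, -12]]
Observability matrix O = [C; CA; CA^2] = [[1, 3, -3], [9, -5, -12], [-15, -47, -12]]
Expanding along the first row, det(O) = 1·((-5)·(-12) - (-12)·(-47)) - 3·(9·(-12) - (-12)·(-15)) + (-3)·(9·(-47) - (-5)·(-15)) = 1·(-504) - 3·(-288) + (-3)·(-498) = 1854
Since det(O) ≠ 0, rank(O) = 3 and the system is completely observable.

1854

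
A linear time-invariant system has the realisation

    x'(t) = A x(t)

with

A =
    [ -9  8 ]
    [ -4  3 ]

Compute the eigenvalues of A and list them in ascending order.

det(sI - A) = s^2 - (tr A)s + det A, with tr A = (-9) + 3 = -6 and det A = (-9)·3 - 8·(-4) = -27 - (-32) = 5.
So p(s) = det(sI - A) = s^2 + 6s + 5.
Factor s^2 + 6s + 5: two numbers with sum -6 and product 5 are -1 and -5, so s^2 + 6s + 5 = (s + 1)(s + 5).
Hence p(s) = (s + 1) (s + 5), with roots -5, -1.
All eigenvalues have negative real part, so the system is asymptotically stable.

-5, -1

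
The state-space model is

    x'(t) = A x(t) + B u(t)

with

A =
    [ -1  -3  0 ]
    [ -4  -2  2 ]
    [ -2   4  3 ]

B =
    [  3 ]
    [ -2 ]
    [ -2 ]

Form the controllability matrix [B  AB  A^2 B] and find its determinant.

AB = [[3], [-12], [-20]]
A^2B = [[33], [-28], [-114]]
Controllability matrix C = [B  AB  A^2B] = [[3, 3, 33], [-2, -12, -28], [-2, -20, -114]]
Expanding along the first row, det(C) = 3·((-12)·(-114) - (-28)·(-20)) - 3·((-2)·(-114) - (-28)·(-2)) + 33·((-2)·(-20) - (-12)·(-2)) = 3·808 - 3·172 + 33·16 = 2436
Since det(C) ≠ 0, rank(C) = 3 and the system is completely controllable.

2436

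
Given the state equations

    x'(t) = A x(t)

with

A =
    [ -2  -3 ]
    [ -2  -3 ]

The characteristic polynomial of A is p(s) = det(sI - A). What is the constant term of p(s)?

0

For a 2×2 matrix, det(sI - A) = s^2 - (tr A)s + det A.
tr A = -5, det A = 0.
So p(s) = s^2 + 5s.
The constant term is 0.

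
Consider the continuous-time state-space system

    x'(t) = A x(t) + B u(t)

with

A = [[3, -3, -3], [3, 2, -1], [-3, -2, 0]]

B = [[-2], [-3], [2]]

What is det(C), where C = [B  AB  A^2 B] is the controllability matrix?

-155

AB = [[-3], [-14], [12]]
A^2B = [[-3], [-49], [37]]
Controllability matrix C = [B  AB  A^2B] = [[-2, -3, -3], [-3, -14, -49], [2, 12, 37]]
Expanding along the first row, det(C) = (-2)·((-14)·37 - (-49)·12) - (-3)·((-3)·37 - (-49)·2) + (-3)·((-3)·12 - (-14)·2) = (-2)·70 - (-3)·(-13) + (-3)·(-8) = -155
Since det(C) ≠ 0, rank(C) = 3 and the system is completely controllable.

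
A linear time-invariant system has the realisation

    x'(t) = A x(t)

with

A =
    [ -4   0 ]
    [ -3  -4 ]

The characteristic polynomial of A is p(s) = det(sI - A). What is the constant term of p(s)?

16

For a 2×2 matrix, det(sI - A) = s^2 - (tr A)s + det A.
tr A = -8, det A = 16.
So p(s) = s^2 + 8s + 16.
The constant term is 16.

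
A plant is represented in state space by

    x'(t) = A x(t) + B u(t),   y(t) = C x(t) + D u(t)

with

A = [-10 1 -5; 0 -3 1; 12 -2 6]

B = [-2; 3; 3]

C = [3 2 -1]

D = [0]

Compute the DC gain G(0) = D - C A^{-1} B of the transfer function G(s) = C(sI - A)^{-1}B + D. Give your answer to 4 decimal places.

3.0000

G(0) = C(-A)^{-1}B + D = -C A^{-1} B + D.
det A = -8, so A^{-1} = (1/-8)·adj(A) = [[2, -1/2, 7/4], [-3/2, 0, -5/4], [-9/2, 1, -15/4]]
A^{-1} B = [-1/4, -3/4, 3/4]^T
C A^{-1} B = -3
G(0) = D - C A^{-1} B = 0 - (-3) = 3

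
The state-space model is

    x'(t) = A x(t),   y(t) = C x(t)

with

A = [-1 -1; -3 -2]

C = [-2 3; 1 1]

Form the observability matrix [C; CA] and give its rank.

2

CA = [[-7, -4], [-4, -3]]
Observability matrix O = [C; CA] = [[-2, 3], [1, 1], [-7, -4], [-4, -3]]
Take the 2×2 submatrix of O formed by rows 1, 2: [[-2, 3], [1, 1]]. Its determinant is (-2)·1 - 3·1 = -2 - 3 = -5 ≠ 0.
So rank(O) ≥ 2; since O has 2 columns, rank(O) = 2.
rank(O) = 2 = n, so the pair (A, C) is completely observable.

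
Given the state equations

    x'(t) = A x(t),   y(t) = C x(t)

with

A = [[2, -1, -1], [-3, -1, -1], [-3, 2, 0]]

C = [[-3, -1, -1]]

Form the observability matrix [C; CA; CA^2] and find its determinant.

CA = [[0, 2, 4]]
CA^2 = [[-18, 6, -2]]
Observability matrix O = [C; CA; CA^2] = [[-3, -1, -1], [0, 2, 4], [-18, 6, -2]]
Expanding along the first row, det(O) = (-3)·(2·(-2) - 4·6) - (-1)·(0·(-2) - 4·(-18)) + (-1)·(0·6 - 2·(-18)) = (-3)·(-28) - (-1)·72 + (-1)·36 = 120
Since det(O) ≠ 0, rank(O) = 3 and the system is completely observable.

120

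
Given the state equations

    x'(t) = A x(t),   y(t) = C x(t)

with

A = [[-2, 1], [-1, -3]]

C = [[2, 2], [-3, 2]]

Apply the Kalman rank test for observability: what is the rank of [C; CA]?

2

CA = [[-6, -4], [4, -9]]
Observability matrix O = [C; CA] = [[2, 2], [-3, 2], [-6, -4], [4, -9]]
Take the 2×2 submatrix of O formed by rows 1, 2: [[2, 2], [-3, 2]]. Its determinant is 2·2 - 2·(-3) = 4 - (-6) = 10 ≠ 0.
So rank(O) ≥ 2; since O has 2 columns, rank(O) = 2.
rank(O) = 2 = n, so the pair (A, C) is completely observable.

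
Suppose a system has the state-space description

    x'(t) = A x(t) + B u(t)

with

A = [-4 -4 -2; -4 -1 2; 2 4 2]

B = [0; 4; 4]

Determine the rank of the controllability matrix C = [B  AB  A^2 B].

AB = [[-24], [4], [24]]
A^2B = [[32], [140], [16]]
Controllability matrix C = [B  AB  A^2B] = [[0, -24, 32], [4, 4, 140], [4, 24, 16]]
det(C) = 0·(4·16 - 140·24) - (-24)·(4·16 - 140·4) + 32·(4·24 - 4·4) = 0·(-3296) - (-24)·(-496) + 32·80 = -9344 ≠ 0, so rank(C) = 3.
rank(C) = 3 = n, so the pair (A, B) is completely controllable.

3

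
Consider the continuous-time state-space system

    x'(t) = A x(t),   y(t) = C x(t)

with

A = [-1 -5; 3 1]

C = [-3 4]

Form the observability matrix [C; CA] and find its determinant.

-117

CA = [[15, 19]]
Observability matrix O = [C; CA] = [[-3, 4], [15, 19]]
det(O) = (-3)·19 - 4·15 = -57 - 60 = -117
Since det(O) ≠ 0, rank(O) = 2 and the system is completely observable.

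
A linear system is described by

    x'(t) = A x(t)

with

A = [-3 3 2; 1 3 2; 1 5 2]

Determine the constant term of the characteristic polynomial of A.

Expand det(sI - A) for the 3×3 matrix.
p(s) = s^3 - 2s^2 - 24s - 16.
(Check: constant term = det(-A) = (-1)^3 det A = -16; coefficient of s^2 = -tr A = -2.)
The constant term is -16.

-16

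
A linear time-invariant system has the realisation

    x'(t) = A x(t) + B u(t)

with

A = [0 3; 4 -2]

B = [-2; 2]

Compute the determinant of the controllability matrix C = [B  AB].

AB = [[6], [-12]]
Controllability matrix C = [B  AB] = [[-2, 6], [2, -12]]
det(C) = (-2)·(-12) - 6·2 = 24 - 12 = 12
Since det(C) ≠ 0, rank(C) = 2 and the system is completely controllable.

12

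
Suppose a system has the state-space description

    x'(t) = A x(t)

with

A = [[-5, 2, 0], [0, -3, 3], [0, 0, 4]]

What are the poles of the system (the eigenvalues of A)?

-5, -3, 4

det(sI - A) = s^3 - (tr A)s^2 + (M11 + M22 + M33)s - det A, where Mii is the 2×2 principal minor of A obtained by deleting row i and column i.
tr A = (-5) + (-3) + 4 = -4; M11 = (-3)·4 - 3·0 = -12 - 0 = -12; M22 = (-5)·4 - 0·0 = -20 - 0 = -20; M33 = (-5)·(-3) - 2·0 = 15 - 0 = 15; sum of minors = -17.
det A = (-5)·((-3)·4 - 3·0) - 2·(0·4 - 3·0) + 0·(0·0 - (-3)·0) = (-5)·(-12) - 2·0 + 0·0 = 60.
So p(s) = det(sI - A) = s^3 + 4s^2 - 17s - 60.
Rational-root test: any integer root divides -60. Testing small divisors, s = -3 works: p(-3) = -27 + 36 + 51 + (-60) = 0, so (s + 3) is a factor.
Dividing, p(s) = (s + 3)(s^2 + s - 20).
Factor s^2 + s - 20: two numbers with sum -1 and product -20 are 4 and -5, so s^2 + s - 20 = (s - 4)(s + 5).
Hence p(s) = (s - 4) (s + 3) (s + 5), with roots -5, -3, 4.
At least one eigenvalue has non-negative real part, so the system is not asymptotically stable.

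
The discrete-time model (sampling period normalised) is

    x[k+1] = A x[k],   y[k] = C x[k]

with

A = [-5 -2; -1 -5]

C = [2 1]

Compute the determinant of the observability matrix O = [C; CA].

CA = [[-11, -9]]
Observability matrix O = [C; CA] = [[2, 1], [-11, -9]]
det(O) = 2·(-9) - 1·(-11) = -18 - (-11) = -7
Since det(O) ≠ 0, rank(O) = 2 and the system is completely observable.

-7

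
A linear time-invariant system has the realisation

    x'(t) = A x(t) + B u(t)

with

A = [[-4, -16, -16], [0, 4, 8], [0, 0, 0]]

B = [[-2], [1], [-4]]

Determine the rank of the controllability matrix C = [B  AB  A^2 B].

2

AB = [[56], [-28], [0]]
A^2B = [[224], [-112], [0]]
Controllability matrix C = [B  AB  A^2B] = [[-2, 56, 224], [1, -28, -112], [-4, 0, 0]]
The rows r1, r2, r3 of C are linearly dependent: r1 + 2·r2 = 0 (check each entry), so rank(C) ≤ 2.
The 2×2 minor from rows 1, 3, columns 1, 2 is (-2)·0 - 56·(-4) = 0 - (-224) = 224 ≠ 0, so rank(C) = 2.
rank(C) = 2 < n = 3, so the pair (A, B) is not completely controllable.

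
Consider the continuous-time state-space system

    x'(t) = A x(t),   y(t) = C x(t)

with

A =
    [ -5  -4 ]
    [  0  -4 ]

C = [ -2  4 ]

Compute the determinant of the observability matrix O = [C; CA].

-24

CA = [[10, -8]]
Observability matrix O = [C; CA] = [[-2, 4], [10, -8]]
det(O) = (-2)·(-8) - 4·10 = 16 - 40 = -24
Since det(O) ≠ 0, rank(O) = 2 and the system is completely observable.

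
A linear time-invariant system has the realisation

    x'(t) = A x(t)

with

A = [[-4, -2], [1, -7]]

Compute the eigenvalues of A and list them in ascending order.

-6, -5

det(sI - A) = s^2 - (tr A)s + det A, with tr A = (-4) + (-7) = -11 and det A = (-4)·(-7) - (-2)·1 = 28 - (-2) = 30.
So p(s) = det(sI - A) = s^2 + 11s + 30.
Factor s^2 + 11s + 30: two numbers with sum -11 and product 30 are -5 and -6, so s^2 + 11s + 30 = (s + 5)(s + 6).
Hence p(s) = (s + 5) (s + 6), with roots -6, -5.
All eigenvalues have negative real part, so the system is asymptotically stable.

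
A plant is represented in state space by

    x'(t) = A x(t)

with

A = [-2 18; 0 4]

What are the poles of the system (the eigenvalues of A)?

-2, 4

det(sI - A) = s^2 - (tr A)s + det A, with tr A = (-2) + 4 = 2 and det A = (-2)·4 - 18·0 = -8 - 0 = -8.
So p(s) = det(sI - A) = s^2 - 2s - 8.
Factor s^2 - 2s - 8: two numbers with sum 2 and product -8 are 4 and -2, so s^2 - 2s - 8 = (s - 4)(s + 2).
Hence p(s) = (s - 4) (s + 2), with roots -2, 4.
At least one eigenvalue has non-negative real part, so the system is not asymptotically stable.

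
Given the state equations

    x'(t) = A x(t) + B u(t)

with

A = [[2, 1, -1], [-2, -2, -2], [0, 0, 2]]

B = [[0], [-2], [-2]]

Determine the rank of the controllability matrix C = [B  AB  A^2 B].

3

AB = [[0], [8], [-4]]
A^2B = [[12], [-8], [-8]]
Controllability matrix C = [B  AB  A^2B] = [[0, 0, 12], [-2, 8, -8], [-2, -4, -8]]
det(C) = 0·(8·(-8) - (-8)·(-4)) - 0·((-2)·(-8) - (-8)·(-2)) + 12·((-2)·(-4) - 8·(-2)) = 0·(-96) - 0·0 + 12·24 = 288 ≠ 0, so rank(C) = 3.
rank(C) = 3 = n, so the pair (A, B) is completely controllable.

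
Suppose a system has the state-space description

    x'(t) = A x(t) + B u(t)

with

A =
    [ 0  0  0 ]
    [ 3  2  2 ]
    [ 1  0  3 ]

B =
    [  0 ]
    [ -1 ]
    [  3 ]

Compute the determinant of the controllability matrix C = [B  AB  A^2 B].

AB = [[0], [4], [9]]
A^2B = [[0], [26], [27]]
Controllability matrix C = [B  AB  A^2B] = [[0, 0, 0], [-1, 4, 26], [3, 9, 27]]
Expanding along the first row, det(C) = 0·(4·27 - 26·9) - 0·((-1)·27 - 26·3) + 0·((-1)·9 - 4·3) = 0·(-126) - 0·(-105) + 0·(-21) = 0
Since det(C) = 0, rank(C) < 3 and the system is not completely controllable.

0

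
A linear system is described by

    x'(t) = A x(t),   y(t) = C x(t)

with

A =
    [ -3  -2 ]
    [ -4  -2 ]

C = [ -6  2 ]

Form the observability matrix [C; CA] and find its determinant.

-68

CA = [[10, 8]]
Observability matrix O = [C; CA] = [[-6, 2], [10, 8]]
det(O) = (-6)·8 - 2·10 = -48 - 20 = -68
Since det(O) ≠ 0, rank(O) = 2 and the system is completely observable.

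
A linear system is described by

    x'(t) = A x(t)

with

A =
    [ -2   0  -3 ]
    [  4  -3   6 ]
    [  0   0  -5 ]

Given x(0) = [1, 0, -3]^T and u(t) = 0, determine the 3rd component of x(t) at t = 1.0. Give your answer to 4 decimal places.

det(sI - A) = s^3 - (tr A)s^2 + (M11 + M22 + M33)s - det A, where Mii is the 2×2 principal minor of A obtained by deleting row i and column i.
tr A = (-2) + (-3) + (-5) = -10; M11 = (-3)·(-5) - 6·0 = 15 - 0 = 15; M22 = (-2)·(-5) - (-3)·0 = 10 - 0 = 10; M33 = (-2)·(-3) - 0·4 = 6 - 0 = 6; sum of minors = 31.
det A = (-2)·((-3)·(-5) - 6·0) - 0·(4·(-5) - 6·0) + (-3)·(4·0 - (-3)·0) = (-2)·15 - 0·(-20) + (-3)·0 = -30.
So p(s) = det(sI - A) = s^3 + 10s^2 + 31s + 30.
Rational-root test: any integer root divides 30. Testing small divisors, s = -2 works: p(-2) = -8 + 40 + (-62) + 30 = 0, so (s + 2) is a factor.
Dividing, p(s) = (s + 2)(s^2 + 8s + 15).
Factor s^2 + 8s + 15: two numbers with sum -8 and product 15 are -3 and -5, so s^2 + 8s + 15 = (s + 3)(s + 5).
Hence p(s) = (s + 2) (s + 3) (s + 5), with roots -5, -3, -2.
The eigenvalues -5, -3, -2 are distinct and real, so A is diagonalisable and x(t) = e^{At} x(0) = V diag(e^{λ_i t}) V^{-1} x(0), where the columns of V are the eigenvectors.
λ = -5: A - (-5)I = [[3, 0, -3], [4, 2, 6], [0, 0, 0]]. v must be orthogonal to every row; (row 1) × (row 2) = [6, -30, 6], so take v_1 = [1, -5, 1]^T.
λ = -3: A - (-3)I = [[1, 0, -3], [4, 0, 6], [0, 0, -2]]. v must be orthogonal to every row; (row 1) × (row 2) = [0, -18, 0], so take v_2 = [0, 1, 0]^T.
λ = -2: A - (-2)I = [[0, 0, -3], [4, -1, 6], [0, 0, -3]]. v must be orthogonal to every row; (row 1) × (row 2) = [-3, -12, 0], so take v_3 = [1, 4, 0]^T.
V = [v_1 v_2 v_3] = [[1, 0, 1], [-5, 1, 4], [1, 0, 0]] has det V = -1, so V^{-1} = adj(V)/det V = [[0, 0, 1], [-4, 1, 9], [1, 0, -1]].
Modal coordinates z(0) = V^{-1} x(0): 0·1 + 0·0 + 1·(-3) = -3; (-4)·1 + 1·0 + 9·(-3) = -31; 1·1 + 0·0 + (-1)·(-3) = 4; so z(0) = [-3, -31, 4]^T.
x_3(t) = Σ_i (v_i)_3 · z_i(0) · e^{λ_i t} (row 3 of V times the modal terms).
x_3(1.0) = 1·(-3)·e^{-5·1.0} + 0·(-31)·e^{-3·1.0} + 0·4·e^{-2·1.0} = (-3)·0.006738 + 0·0.049787 + 0·0.135335 = -0.0202.

-0.0202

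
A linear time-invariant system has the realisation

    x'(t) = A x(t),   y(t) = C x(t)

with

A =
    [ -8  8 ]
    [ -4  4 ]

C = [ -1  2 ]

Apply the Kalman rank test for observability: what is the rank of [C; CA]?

1

CA = [[0, 0]]
Observability matrix O = [C; CA] = [[-1, 2], [0, 0]]
Every row of O is a scalar multiple of row 1 = [-1, 2] (multipliers 1, 0), so the rows span a one-dimensional space.
O ≠ 0, hence rank(O) = 1.
rank(O) = 1 < n = 2, so the pair (A, C) is not completely observable.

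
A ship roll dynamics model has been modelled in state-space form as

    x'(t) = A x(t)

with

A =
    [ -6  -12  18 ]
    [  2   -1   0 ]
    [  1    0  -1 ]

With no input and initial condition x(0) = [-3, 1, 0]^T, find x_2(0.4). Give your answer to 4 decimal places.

det(sI - A) = s^3 - (tr A)s^2 + (M11 + M22 + M33)s - det A, where Mii is the 2×2 principal minor of A obtained by deleting row i and column i.
tr A = (-6) + (-1) + (-1) = -8; M11 = (-1)·(-1) - 0·0 = 1 - 0 = 1; M22 = (-6)·(-1) - 18·1 = 6 - 18 = -12; M33 = (-6)·(-1) - (-12)·2 = 6 - (-24) = 30; sum of minors = 19.
det A = (-6)·((-1)·(-1) - 0·0) - (-12)·(2·(-1) - 0·1) + 18·(2·0 - (-1)·1) = (-6)·1 - (-12)·(-2) + 18·1 = -12.
So p(s) = det(sI - A) = s^3 + 8s^2 + 19s + 12.
Rational-root test: any integer root divides 12. Testing small divisors, s = -1 works: p(-1) = -1 + 8 + (-19) + 12 = 0, so (s + 1) is a factor.
Dividing, p(s) = (s + 1)(s^2 + 7s + 12).
Factor s^2 + 7s + 12: two numbers with sum -7 and product 12 are -3 and -4, so s^2 + 7s + 12 = (s + 3)(s + 4).
Hence p(s) = (s + 1) (s + 3) (s + 4), with roots -4, -3, -1.
The eigenvalues -4, -3, -1 are distinct and real, so A is diagonalisable and x(t) = e^{At} x(0) = V diag(e^{λ_i t}) V^{-1} x(0), where the columns of V are the eigenvectors.
λ = -4: A - (-4)I = [[-2, -12, 18], [2, 3, 0], [1, 0, 3]]. v must be orthogonal to every row; (row 1) × (row 2) = [-54, 36, 18], so take v_1 = [3, -2, -1]^T.
λ = -3: A - (-3)I = [[-3, -12, 18], [2, 2, 0], [1, 0, 2]]. v must be orthogonal to every row; (row 1) × (row 2) = [-36, 36, 18], so take v_2 = [-2, 2, 1]^T.
λ = -1: A - (-1)I = [[-5, -12, 18], [2, 0, 0], [1, 0, 0]]. v must be orthogonal to every row; (row 1) × (row 2) = [0, 36, 24], so take v_3 = [0, 3, 2]^T.
V = [v_1 v_2 v_3] = [[3, -2, 0], [-2, 2, 3], [-1, 1, 2]] has det V = 1, so V^{-1} = adj(V)/det V = [[1, 4, -6], [1, 6, -9], [0, -1, 2]].
Modal coordinates z(0) = V^{-1} x(0): 1·(-3) + 4·1 + (-6)·0 = 1; 1·(-3) + 6·1 + (-9)·0 = 3; 0·(-3) + (-1)·1 + 2·0 = -1; so z(0) = [1, 3, -1]^T.
x_2(t) = Σ_i (v_i)_2 · z_i(0) · e^{λ_i t} (row 2 of V times the modal terms).
x_2(0.4) = (-2)·1·e^{-4·0.4} + 2·3·e^{-3·0.4} + 3·(-1)·e^{-1·0.4} = (-2)·0.201897 + 6·0.301194 + (-3)·0.670320 = -0.6076.

-0.6076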